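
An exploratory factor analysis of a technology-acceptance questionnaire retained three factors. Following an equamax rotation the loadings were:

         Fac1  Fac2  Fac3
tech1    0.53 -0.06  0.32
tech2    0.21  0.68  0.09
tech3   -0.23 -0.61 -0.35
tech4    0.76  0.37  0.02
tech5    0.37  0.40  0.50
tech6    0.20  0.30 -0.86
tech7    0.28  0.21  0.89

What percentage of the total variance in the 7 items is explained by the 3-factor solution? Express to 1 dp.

Communalities: 0.3869, 0.5146, 0.5475, 0.7149, 0.5469, 0.8696, 0.9146; Σh² = 4.4950.
Total variance with 7 standardized items is 7, so the solution explains 4.4950/7 = 0.6421 = 64.21%.

64.2%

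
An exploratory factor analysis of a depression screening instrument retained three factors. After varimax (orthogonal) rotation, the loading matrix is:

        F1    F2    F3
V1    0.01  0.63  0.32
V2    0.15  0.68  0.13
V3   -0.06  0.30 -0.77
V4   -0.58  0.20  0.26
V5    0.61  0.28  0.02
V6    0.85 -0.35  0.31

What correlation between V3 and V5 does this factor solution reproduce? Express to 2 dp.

0.03

r̂ = Σ λ_i·λ_j across factors = (-0.06)(0.61) + (0.30)(0.28) + (-0.77)(0.02)
  = -0.0366 +0.0840 -0.0154 = 0.0320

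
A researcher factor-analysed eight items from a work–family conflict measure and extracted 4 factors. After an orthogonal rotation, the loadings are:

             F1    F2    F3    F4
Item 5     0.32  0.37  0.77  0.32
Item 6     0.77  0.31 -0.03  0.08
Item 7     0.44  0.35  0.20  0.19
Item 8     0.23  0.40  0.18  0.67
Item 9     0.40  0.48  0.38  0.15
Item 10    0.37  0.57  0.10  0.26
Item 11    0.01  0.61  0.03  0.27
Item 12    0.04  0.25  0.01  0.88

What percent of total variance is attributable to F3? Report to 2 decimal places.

10.27%

SS loadings for F3 = 0.77² + (-0.03)² + 0.20² + 0.18² + 0.38² + 0.10² + 0.03² + 0.01² = 0.8216
With 8 standardized items, total variance = 8. Proportion = 0.8216/8 = 0.1027 → 10.27%.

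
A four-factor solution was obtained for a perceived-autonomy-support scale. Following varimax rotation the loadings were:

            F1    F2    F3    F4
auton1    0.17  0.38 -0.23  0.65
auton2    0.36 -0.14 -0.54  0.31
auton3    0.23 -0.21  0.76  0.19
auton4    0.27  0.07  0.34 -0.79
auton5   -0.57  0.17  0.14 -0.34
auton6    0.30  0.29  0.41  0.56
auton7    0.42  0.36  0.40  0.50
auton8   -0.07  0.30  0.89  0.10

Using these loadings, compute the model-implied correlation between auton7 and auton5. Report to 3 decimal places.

r̂ = Σ λ_i·λ_j across factors = (0.42)(-0.57) + (0.36)(0.17) + (0.40)(0.14) + (0.50)(-0.34)
  = -0.2394 +0.0612 +0.0560 -0.1700 = -0.2922

-0.292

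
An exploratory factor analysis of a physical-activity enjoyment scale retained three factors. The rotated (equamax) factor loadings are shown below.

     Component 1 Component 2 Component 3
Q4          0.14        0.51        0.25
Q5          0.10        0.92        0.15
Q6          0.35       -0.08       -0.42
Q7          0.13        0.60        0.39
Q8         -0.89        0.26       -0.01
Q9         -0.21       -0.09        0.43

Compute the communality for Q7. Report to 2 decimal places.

0.53

h² = 0.13² + 0.60² + 0.39² = 0.0169 + 0.3600 + 0.1521 = 0.5290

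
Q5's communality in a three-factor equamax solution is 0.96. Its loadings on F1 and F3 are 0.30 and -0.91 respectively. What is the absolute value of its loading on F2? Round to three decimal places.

Under orthogonal rotation h² = Σλ², so λ_F2² = h² − (0.9181) = 0.96 − 0.9181 = 0.0419.
|λ| = √0.0419 = 0.2047.

0.205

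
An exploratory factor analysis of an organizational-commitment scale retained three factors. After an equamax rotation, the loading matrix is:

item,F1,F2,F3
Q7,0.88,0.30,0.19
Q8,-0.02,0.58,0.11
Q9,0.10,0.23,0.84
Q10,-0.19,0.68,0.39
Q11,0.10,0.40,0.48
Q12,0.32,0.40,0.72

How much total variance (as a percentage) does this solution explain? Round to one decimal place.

64.2%

Communalities: 0.9005, 0.3489, 0.7685, 0.6506, 0.4004, 0.7808; Σh² = 3.8497.
Total variance with 6 standardized items is 6, so the solution explains 3.8497/6 = 0.6416 = 64.16%.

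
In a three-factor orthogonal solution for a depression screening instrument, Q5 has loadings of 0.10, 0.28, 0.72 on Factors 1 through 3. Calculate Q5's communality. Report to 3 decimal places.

h² = 0.10² + 0.28² + 0.72² = 0.0100 + 0.0784 + 0.5184 = 0.6068

0.607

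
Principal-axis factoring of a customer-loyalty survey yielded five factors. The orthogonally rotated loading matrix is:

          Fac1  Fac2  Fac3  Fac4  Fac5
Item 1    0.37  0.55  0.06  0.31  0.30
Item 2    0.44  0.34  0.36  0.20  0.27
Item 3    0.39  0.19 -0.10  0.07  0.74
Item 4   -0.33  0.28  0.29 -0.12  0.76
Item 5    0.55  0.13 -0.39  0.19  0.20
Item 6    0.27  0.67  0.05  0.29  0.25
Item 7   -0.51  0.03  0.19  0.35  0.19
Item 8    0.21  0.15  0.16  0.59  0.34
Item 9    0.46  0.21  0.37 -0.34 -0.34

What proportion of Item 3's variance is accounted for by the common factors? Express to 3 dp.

h² = 0.39² + 0.19² + (-0.10)² + 0.07² + 0.74² = 0.1521 + 0.0361 + 0.0100 + 0.0049 + 0.5476 = 0.7507

0.751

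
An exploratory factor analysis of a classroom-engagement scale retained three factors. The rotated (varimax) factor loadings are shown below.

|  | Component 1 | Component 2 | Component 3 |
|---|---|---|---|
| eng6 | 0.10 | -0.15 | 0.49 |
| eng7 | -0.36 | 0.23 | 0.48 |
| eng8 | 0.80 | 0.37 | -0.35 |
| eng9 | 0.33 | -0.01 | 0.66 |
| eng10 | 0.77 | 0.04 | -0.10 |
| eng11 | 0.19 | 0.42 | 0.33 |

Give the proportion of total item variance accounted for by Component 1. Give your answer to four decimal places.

SS loadings for Component 1 = 0.10² + (-0.36)² + 0.80² + 0.33² + 0.77² + 0.19² = 1.5175
Proportion of variance = 1.5175 / 6 = 0.2529.

0.2529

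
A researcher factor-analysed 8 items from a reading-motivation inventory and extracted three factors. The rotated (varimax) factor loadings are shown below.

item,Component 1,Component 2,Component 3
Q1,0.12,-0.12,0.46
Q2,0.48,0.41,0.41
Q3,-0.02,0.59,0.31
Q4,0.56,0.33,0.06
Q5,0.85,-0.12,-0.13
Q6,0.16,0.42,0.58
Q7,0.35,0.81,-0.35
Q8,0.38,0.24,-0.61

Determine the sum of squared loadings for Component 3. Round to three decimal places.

1.327

SS loadings for Component 3 = 0.46² + 0.41² + 0.31² + 0.06² + (-0.13)² + 0.58² + (-0.35)² + (-0.61)² = 0.2116 + 0.1681 + 0.0961 + 0.0036 + 0.0169 + 0.3364 + 0.1225 + 0.3721 = 1.3273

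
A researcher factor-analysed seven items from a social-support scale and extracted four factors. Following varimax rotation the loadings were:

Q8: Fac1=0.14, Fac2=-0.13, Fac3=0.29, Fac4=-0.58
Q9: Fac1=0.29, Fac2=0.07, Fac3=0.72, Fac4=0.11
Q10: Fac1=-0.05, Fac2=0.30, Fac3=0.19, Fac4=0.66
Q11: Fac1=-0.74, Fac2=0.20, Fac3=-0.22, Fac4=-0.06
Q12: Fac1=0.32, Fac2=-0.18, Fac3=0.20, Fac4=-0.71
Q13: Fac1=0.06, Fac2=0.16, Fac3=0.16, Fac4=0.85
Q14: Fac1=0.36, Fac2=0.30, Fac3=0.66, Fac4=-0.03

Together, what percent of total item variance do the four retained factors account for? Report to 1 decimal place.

62.8%

Communalities: 0.4570, 0.6195, 0.5642, 0.6396, 0.6789, 0.7773, 0.6561; Σh² = 4.3926.
Total variance with 7 standardized items is 7, so the solution explains 4.3926/7 = 0.6275 = 62.75%.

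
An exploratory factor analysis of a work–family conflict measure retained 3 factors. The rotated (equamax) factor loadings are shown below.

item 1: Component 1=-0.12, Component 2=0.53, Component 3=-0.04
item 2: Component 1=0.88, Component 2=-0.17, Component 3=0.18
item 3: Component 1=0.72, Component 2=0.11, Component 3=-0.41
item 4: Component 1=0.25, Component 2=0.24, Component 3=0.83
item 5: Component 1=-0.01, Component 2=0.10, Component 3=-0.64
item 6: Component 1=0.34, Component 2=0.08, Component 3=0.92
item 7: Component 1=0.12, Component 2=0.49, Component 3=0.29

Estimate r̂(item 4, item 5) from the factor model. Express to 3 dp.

-0.510

r̂ = Σ λ_i·λ_j across factors = (0.25)(-0.01) + (0.24)(0.10) + (0.83)(-0.64)
  = -0.0025 +0.0240 -0.5312 = -0.5097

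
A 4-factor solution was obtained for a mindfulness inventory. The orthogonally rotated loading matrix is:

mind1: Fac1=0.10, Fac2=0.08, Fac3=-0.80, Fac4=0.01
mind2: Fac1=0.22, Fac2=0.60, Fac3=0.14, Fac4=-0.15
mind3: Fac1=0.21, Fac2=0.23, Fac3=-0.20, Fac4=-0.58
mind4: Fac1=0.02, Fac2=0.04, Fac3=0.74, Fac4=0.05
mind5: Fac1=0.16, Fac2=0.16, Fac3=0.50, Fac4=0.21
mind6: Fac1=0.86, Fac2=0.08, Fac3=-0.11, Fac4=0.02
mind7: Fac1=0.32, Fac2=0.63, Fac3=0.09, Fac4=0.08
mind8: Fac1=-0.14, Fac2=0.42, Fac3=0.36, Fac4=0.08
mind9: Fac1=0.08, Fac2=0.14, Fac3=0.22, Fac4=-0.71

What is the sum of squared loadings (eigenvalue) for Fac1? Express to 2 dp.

SS loadings for Fac1 = 0.10² + 0.22² + 0.21² + 0.02² + 0.16² + 0.86² + 0.32² + (-0.14)² + 0.08² = 0.0100 + 0.0484 + 0.0441 + 0.0004 + 0.0256 + 0.7396 + 0.1024 + 0.0196 + 0.0064 = 0.9965

1.00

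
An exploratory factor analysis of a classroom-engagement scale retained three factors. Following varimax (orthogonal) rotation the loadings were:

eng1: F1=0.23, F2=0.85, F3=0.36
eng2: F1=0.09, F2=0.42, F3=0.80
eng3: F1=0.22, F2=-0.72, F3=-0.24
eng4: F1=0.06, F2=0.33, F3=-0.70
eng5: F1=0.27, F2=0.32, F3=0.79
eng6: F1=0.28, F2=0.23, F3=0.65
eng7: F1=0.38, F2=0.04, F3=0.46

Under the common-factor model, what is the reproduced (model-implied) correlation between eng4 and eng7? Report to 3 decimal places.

r̂ = Σ λ_i·λ_j across factors = (0.06)(0.38) + (0.33)(0.04) + (-0.70)(0.46)
  = +0.0228 +0.0132 -0.3220 = -0.2860

-0.286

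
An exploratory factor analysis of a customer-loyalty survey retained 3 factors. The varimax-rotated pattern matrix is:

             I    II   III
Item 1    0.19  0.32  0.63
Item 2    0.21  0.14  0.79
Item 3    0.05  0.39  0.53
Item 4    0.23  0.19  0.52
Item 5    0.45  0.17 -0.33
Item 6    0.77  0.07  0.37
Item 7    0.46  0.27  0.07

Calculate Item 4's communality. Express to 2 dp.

h² = 0.23² + 0.19² + 0.52² = 0.0529 + 0.0361 + 0.2704 = 0.3594

0.36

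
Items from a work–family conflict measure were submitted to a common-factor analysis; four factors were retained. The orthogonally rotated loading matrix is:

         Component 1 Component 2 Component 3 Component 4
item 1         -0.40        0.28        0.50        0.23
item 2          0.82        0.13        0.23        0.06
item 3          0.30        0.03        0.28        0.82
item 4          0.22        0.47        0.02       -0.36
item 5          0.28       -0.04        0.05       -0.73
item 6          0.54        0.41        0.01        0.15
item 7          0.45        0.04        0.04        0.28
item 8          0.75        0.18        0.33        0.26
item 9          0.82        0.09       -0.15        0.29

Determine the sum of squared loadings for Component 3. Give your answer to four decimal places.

SS loadings for Component 3 = 0.50² + 0.23² + 0.28² + 0.02² + 0.05² + 0.01² + 0.04² + 0.33² + (-0.15)² = 0.2500 + 0.0529 + 0.0784 + 0.0004 + 0.0025 + 0.0001 + 0.0016 + 0.1089 + 0.0225 = 0.5173

0.5173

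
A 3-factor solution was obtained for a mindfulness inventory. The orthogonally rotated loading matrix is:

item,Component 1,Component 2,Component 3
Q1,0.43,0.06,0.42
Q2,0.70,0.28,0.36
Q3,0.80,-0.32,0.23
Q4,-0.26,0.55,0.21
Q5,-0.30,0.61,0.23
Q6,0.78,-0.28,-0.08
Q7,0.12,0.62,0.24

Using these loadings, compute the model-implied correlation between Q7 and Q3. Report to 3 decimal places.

r̂ = Σ λ_i·λ_j across factors = (0.12)(0.80) + (0.62)(-0.32) + (0.24)(0.23)
  = +0.0960 -0.1984 +0.0552 = -0.0472

-0.047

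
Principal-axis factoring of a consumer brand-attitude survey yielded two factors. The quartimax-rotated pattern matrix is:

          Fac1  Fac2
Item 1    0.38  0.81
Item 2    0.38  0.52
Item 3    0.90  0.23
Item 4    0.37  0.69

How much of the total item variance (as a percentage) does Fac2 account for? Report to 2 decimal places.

36.39%

SS loadings for Fac2 = 0.81² + 0.52² + 0.23² + 0.69² = 1.4555
With 4 standardized items, total variance = 4. Proportion = 1.4555/4 = 0.3639 → 36.39%.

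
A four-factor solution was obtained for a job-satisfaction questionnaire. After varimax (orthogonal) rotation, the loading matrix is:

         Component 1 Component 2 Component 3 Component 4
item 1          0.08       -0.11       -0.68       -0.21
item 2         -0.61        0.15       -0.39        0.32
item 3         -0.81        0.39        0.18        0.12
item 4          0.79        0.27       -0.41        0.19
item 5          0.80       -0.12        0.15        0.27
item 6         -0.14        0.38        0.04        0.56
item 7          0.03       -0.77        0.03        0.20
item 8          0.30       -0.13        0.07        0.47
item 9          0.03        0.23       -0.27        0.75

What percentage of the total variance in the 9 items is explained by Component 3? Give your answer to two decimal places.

10.20%

SS loadings for Component 3 = (-0.68)² + (-0.39)² + 0.18² + (-0.41)² + 0.15² + 0.04² + 0.03² + 0.07² + (-0.27)² = 0.9178
With 9 standardized items, total variance = 9. Proportion = 0.9178/9 = 0.1020 → 10.20%.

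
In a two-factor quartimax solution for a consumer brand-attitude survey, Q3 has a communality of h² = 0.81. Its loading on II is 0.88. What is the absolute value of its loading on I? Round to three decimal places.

0.189

Under orthogonal rotation h² = Σλ², so λ_I² = h² − (0.7744) = 0.81 − 0.7744 = 0.0356.
|λ| = √0.0356 = 0.1887.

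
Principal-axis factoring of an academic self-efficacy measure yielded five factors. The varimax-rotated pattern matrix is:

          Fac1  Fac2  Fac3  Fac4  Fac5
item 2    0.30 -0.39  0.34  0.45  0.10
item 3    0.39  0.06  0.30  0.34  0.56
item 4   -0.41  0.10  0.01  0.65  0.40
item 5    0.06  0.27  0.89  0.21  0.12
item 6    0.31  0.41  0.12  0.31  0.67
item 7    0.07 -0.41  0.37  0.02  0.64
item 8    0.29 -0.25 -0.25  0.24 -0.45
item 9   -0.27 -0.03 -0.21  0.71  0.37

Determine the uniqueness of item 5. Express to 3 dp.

h² = 0.06² + 0.27² + 0.89² + 0.21² + 0.12² = 0.0036 + 0.0729 + 0.7921 + 0.0441 + 0.0144 = 0.9271
Uniqueness u² = 1 − h² = 1 − 0.9271 = 0.0729

0.073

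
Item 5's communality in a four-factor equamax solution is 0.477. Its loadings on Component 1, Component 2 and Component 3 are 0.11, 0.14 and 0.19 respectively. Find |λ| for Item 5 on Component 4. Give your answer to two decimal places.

0.64

Under orthogonal rotation h² = Σλ², so λ_Component 4² = h² − (0.0678) = 0.477 − 0.0678 = 0.4092.
|λ| = √0.4092 = 0.6397.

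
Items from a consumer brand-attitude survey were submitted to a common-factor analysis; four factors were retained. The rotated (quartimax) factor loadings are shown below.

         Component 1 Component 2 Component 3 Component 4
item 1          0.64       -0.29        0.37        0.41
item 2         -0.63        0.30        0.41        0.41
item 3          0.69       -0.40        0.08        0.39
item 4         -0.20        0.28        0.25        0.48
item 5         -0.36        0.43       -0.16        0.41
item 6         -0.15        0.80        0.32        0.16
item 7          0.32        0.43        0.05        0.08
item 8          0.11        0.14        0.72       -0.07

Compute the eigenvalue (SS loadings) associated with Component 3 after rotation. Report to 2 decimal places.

1.02

SS loadings for Component 3 = 0.37² + 0.41² + 0.08² + 0.25² + (-0.16)² + 0.32² + 0.05² + 0.72² = 0.1369 + 0.1681 + 0.0064 + 0.0625 + 0.0256 + 0.1024 + 0.0025 + 0.5184 = 1.0228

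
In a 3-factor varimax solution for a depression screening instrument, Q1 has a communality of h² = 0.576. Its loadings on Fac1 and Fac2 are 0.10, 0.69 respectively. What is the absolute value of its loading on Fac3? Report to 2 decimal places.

0.30

Under orthogonal rotation h² = Σλ², so λ_Fac3² = h² − (0.4861) = 0.576 − 0.4861 = 0.0899.
|λ| = √0.0899 = 0.2998.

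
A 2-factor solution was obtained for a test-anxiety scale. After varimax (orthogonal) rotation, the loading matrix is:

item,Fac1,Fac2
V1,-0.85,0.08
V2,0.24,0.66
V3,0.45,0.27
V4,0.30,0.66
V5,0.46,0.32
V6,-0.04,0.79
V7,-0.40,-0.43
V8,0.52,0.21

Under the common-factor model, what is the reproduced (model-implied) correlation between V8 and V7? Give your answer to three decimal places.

-0.298

r̂ = Σ λ_i·λ_j across factors = (0.52)(-0.40) + (0.21)(-0.43)
  = -0.2080 -0.0903 = -0.2983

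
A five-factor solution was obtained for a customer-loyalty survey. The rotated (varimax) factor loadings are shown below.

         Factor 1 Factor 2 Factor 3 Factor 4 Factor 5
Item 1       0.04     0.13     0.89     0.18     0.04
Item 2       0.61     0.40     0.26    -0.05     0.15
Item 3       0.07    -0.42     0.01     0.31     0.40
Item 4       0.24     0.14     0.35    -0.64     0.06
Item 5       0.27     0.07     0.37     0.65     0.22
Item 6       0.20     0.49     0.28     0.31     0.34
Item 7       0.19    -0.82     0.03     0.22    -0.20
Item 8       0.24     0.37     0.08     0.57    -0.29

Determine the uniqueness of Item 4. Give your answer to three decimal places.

0.387

h² = 0.24² + 0.14² + 0.35² + (-0.64)² + 0.06² = 0.0576 + 0.0196 + 0.1225 + 0.4096 + 0.0036 = 0.6129
Uniqueness u² = 1 − h² = 1 − 0.6129 = 0.3871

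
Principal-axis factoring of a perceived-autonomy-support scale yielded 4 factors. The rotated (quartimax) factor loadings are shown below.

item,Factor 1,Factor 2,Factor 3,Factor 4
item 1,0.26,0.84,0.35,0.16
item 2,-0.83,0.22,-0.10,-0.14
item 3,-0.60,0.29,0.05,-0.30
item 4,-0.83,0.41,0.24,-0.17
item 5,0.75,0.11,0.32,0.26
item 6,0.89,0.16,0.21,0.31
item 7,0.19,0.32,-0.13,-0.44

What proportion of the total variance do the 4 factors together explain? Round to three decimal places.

0.746

SS loadings by factor: 3.1961, 1.1463, 0.3560, 0.5214; total = 5.2198.
Total variance with 7 standardized items is 7, so the solution explains 5.2198/7 = 0.7457.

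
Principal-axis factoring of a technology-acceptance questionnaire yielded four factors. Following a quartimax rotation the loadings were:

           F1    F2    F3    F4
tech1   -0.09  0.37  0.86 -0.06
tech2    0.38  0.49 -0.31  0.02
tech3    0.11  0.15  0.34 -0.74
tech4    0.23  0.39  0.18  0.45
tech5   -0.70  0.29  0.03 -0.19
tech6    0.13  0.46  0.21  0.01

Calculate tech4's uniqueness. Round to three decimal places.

0.560

h² = 0.23² + 0.39² + 0.18² + 0.45² = 0.0529 + 0.1521 + 0.0324 + 0.2025 = 0.4399
Uniqueness u² = 1 − h² = 1 − 0.4399 = 0.5601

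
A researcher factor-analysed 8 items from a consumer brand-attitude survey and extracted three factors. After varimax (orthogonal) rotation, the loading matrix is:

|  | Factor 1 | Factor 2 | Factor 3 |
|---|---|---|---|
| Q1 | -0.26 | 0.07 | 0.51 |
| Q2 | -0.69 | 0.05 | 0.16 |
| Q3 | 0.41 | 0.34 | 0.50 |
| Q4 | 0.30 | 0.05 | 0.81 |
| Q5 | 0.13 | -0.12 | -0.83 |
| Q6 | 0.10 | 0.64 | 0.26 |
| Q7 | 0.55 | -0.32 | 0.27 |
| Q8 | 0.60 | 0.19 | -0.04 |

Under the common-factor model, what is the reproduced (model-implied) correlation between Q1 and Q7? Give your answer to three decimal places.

-0.028

r̂ = Σ λ_i·λ_j across factors = (-0.26)(0.55) + (0.07)(-0.32) + (0.51)(0.27)
  = -0.1430 -0.0224 +0.1377 = -0.0277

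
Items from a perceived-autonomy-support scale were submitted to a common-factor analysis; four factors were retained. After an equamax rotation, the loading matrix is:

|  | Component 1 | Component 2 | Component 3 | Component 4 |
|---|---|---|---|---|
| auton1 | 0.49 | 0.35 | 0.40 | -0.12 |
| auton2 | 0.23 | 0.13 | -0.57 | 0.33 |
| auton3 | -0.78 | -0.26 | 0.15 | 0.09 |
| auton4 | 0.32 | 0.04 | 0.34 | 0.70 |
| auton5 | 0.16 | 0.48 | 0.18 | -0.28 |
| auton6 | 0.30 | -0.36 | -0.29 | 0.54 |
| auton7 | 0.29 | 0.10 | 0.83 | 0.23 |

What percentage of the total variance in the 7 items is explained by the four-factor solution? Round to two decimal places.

SS loadings by factor: 1.2035, 0.5786, 1.4284, 1.0443; total = 4.2548.
Total variance with 7 standardized items is 7, so the solution explains 4.2548/7 = 0.6078 = 60.78%.

60.78%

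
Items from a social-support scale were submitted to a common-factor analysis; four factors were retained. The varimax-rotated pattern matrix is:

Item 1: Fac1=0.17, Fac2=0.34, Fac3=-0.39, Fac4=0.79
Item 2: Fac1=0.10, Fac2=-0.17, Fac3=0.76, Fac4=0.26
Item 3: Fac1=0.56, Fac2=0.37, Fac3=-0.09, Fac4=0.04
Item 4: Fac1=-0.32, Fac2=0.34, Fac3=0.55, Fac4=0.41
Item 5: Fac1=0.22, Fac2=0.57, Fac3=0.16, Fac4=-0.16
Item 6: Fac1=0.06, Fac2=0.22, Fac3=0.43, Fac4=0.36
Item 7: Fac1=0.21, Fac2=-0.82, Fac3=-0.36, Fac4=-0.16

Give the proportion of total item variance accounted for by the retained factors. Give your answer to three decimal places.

SS loadings by factor: 0.5510, 1.4427, 1.3804, 1.0422; total = 4.4163.
Total variance with 7 standardized items is 7, so the solution explains 4.4163/7 = 0.6309.

0.631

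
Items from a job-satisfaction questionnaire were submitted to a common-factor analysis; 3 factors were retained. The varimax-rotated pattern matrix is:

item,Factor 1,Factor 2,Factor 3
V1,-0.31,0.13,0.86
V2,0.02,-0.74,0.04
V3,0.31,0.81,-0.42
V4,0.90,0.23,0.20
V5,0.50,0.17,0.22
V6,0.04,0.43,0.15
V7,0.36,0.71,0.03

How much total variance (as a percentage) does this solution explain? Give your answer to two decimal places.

Communalities: 0.8526, 0.5496, 0.9286, 0.9029, 0.3273, 0.2090, 0.6346; Σh² = 4.4046.
Total variance with 7 standardized items is 7, so the solution explains 4.4046/7 = 0.6292 = 62.92%.

62.92%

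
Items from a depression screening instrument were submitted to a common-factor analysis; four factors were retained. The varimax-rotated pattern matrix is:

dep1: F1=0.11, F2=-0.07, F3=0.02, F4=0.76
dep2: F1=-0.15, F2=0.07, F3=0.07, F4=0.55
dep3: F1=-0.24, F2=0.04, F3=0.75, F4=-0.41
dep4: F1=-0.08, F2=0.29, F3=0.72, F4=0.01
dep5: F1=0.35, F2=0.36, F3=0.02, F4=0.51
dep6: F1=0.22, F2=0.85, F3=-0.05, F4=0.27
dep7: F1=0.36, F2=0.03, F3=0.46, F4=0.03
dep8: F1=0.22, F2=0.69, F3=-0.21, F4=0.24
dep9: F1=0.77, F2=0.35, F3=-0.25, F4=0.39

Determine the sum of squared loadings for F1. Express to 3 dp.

1.040

SS loadings for F1 = 0.11² + (-0.15)² + (-0.24)² + (-0.08)² + 0.35² + 0.22² + 0.36² + 0.22² + 0.77² = 0.0121 + 0.0225 + 0.0576 + 0.0064 + 0.1225 + 0.0484 + 0.1296 + 0.0484 + 0.5929 = 1.0404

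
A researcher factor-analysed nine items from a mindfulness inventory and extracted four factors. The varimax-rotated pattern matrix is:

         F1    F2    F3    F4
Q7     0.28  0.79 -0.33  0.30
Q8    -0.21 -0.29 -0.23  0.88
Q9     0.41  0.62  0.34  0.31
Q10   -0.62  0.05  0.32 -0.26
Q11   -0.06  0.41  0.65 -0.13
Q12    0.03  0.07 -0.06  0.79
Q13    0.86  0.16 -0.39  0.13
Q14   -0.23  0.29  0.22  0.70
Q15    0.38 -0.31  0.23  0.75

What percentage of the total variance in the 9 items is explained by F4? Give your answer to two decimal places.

30.43%

SS loadings for F4 = 0.30² + 0.88² + 0.31² + (-0.26)² + (-0.13)² + 0.79² + 0.13² + 0.70² + 0.75² = 2.7385
With 9 standardized items, total variance = 9. Proportion = 2.7385/9 = 0.3043 → 30.43%.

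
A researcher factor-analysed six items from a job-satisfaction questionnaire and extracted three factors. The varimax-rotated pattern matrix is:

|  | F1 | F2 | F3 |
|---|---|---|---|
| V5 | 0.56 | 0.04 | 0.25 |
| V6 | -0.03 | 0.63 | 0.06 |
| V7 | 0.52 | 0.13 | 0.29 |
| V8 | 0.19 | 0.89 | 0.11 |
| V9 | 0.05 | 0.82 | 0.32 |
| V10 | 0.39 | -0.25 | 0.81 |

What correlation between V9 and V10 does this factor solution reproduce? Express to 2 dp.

0.07

r̂ = Σ λ_i·λ_j across factors = (0.05)(0.39) + (0.82)(-0.25) + (0.32)(0.81)
  = +0.0195 -0.2050 +0.2592 = 0.0737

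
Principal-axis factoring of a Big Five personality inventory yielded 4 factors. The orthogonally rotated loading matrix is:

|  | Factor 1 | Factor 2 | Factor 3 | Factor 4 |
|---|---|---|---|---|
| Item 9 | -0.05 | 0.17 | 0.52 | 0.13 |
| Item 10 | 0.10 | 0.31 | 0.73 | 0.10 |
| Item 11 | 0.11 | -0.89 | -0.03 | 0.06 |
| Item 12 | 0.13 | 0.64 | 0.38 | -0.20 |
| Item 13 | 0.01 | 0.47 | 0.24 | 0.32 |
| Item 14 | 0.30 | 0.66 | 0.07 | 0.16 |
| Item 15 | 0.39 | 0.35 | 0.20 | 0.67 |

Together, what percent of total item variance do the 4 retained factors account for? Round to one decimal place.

Communalities: 0.3187, 0.6490, 0.8087, 0.6109, 0.3810, 0.5561, 0.7635; Σh² = 4.0879.
Total variance with 7 standardized items is 7, so the solution explains 4.0879/7 = 0.5840 = 58.40%.

58.4%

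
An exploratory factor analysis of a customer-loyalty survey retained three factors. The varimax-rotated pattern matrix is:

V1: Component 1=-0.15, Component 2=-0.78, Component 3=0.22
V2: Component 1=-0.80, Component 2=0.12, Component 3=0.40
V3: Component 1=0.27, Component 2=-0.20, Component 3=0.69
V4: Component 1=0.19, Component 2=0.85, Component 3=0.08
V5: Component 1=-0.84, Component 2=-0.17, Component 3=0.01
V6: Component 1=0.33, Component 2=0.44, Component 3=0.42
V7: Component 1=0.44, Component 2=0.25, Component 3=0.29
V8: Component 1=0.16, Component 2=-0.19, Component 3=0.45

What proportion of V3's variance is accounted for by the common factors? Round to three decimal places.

h² = 0.27² + (-0.20)² + 0.69² = 0.0729 + 0.0400 + 0.4761 = 0.5890

0.589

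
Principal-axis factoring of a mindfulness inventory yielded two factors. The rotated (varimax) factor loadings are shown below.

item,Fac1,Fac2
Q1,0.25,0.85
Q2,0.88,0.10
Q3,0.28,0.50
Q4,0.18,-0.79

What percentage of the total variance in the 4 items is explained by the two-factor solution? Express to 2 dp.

63.86%

Communalities: 0.7850, 0.7844, 0.3284, 0.6565; Σh² = 2.5543.
Total variance with 4 standardized items is 4, so the solution explains 2.5543/4 = 0.6386 = 63.86%.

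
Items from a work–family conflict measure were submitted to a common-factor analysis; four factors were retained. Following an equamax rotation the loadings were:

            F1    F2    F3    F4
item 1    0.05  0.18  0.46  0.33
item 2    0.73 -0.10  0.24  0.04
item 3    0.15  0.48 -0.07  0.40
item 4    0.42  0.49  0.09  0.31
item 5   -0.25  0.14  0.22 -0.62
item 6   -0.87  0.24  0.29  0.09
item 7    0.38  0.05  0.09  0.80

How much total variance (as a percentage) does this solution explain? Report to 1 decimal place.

58.8%

SS loadings by factor: 1.6981, 0.5926, 0.4228, 1.3991; total = 4.1126.
Total variance with 7 standardized items is 7, so the solution explains 4.1126/7 = 0.5875 = 58.75%.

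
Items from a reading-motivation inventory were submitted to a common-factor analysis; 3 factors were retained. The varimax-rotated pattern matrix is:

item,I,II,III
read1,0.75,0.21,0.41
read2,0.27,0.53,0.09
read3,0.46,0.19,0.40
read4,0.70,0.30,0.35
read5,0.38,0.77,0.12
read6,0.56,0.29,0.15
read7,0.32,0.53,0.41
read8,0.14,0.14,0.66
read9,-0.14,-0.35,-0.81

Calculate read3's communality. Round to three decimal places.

0.408

h² = 0.46² + 0.19² + 0.40² = 0.2116 + 0.0361 + 0.1600 = 0.4077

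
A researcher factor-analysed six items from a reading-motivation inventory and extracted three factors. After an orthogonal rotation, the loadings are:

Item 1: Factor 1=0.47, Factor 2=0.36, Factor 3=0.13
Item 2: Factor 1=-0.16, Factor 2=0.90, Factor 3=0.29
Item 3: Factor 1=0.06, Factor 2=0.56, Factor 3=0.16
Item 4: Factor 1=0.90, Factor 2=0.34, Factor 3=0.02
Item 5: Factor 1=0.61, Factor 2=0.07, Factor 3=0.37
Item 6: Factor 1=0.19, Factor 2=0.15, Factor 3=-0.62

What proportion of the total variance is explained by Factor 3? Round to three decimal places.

SS loadings for Factor 3 = 0.13² + 0.29² + 0.16² + 0.02² + 0.37² + (-0.62)² = 0.6483
Proportion of variance = 0.6483 / 6 = 0.1080.

0.108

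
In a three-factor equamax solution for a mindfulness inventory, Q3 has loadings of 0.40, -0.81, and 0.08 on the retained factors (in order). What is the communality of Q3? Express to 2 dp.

0.82

h² = 0.40² + (-0.81)² + 0.08² = 0.1600 + 0.6561 + 0.0064 = 0.8225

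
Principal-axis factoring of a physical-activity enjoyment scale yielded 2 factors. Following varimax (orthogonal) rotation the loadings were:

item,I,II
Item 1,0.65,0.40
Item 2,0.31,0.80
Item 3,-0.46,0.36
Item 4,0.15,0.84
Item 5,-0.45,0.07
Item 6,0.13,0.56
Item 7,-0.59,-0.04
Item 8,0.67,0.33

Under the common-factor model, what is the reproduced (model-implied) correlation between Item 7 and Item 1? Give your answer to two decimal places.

r̂ = Σ λ_i·λ_j across factors = (-0.59)(0.65) + (-0.04)(0.40)
  = -0.3835 -0.0160 = -0.3995

-0.40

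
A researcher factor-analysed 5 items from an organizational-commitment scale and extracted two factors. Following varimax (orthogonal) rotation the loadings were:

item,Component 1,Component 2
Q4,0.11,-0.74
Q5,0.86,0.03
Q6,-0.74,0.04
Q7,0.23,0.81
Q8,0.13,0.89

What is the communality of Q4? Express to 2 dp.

0.56

h² = 0.11² + (-0.74)² = 0.0121 + 0.5476 = 0.5597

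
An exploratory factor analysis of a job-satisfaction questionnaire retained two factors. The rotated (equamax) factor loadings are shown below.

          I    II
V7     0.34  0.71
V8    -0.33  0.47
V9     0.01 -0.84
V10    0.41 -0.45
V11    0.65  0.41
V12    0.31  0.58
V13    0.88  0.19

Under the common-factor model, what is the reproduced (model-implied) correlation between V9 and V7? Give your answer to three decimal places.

-0.593

r̂ = Σ λ_i·λ_j across factors = (0.01)(0.34) + (-0.84)(0.71)
  = +0.0034 -0.5964 = -0.5930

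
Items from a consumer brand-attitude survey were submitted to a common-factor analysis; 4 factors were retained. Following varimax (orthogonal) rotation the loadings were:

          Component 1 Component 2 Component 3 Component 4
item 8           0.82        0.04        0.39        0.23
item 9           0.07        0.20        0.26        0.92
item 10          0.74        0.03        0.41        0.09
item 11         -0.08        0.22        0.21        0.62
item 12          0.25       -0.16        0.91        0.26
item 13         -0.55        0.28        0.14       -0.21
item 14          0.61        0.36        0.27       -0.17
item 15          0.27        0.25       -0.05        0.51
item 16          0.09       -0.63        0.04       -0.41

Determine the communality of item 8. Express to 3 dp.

0.879

h² = 0.82² + 0.04² + 0.39² + 0.23² = 0.6724 + 0.0016 + 0.1521 + 0.0529 = 0.8790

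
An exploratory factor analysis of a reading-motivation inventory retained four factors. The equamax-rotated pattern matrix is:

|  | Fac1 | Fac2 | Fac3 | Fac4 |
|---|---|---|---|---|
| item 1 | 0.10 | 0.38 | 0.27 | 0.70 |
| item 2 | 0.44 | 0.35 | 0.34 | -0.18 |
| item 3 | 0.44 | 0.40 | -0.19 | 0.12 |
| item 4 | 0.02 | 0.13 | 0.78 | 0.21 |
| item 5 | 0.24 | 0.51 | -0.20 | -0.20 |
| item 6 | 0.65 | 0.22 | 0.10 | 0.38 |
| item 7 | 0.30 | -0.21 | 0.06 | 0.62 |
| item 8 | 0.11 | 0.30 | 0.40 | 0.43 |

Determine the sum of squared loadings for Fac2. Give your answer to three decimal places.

0.886

SS loadings for Fac2 = 0.38² + 0.35² + 0.40² + 0.13² + 0.51² + 0.22² + (-0.21)² + 0.30² = 0.1444 + 0.1225 + 0.1600 + 0.0169 + 0.2601 + 0.0484 + 0.0441 + 0.0900 = 0.8864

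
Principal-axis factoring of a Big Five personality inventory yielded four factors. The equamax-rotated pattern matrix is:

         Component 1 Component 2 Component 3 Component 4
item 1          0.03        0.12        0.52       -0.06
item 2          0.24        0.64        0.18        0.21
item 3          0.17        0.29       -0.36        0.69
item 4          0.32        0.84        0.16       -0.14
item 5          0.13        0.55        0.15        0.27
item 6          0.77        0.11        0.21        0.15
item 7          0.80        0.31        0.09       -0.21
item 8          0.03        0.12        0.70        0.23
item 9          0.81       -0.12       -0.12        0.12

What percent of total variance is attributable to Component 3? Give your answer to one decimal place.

SS loadings for Component 3 = 0.52² + 0.18² + (-0.36)² + 0.16² + 0.15² + 0.21² + 0.09² + 0.70² + (-0.12)² = 1.0371
With 9 standardized items, total variance = 9. Proportion = 1.0371/9 = 0.1152 → 11.52%.

11.5%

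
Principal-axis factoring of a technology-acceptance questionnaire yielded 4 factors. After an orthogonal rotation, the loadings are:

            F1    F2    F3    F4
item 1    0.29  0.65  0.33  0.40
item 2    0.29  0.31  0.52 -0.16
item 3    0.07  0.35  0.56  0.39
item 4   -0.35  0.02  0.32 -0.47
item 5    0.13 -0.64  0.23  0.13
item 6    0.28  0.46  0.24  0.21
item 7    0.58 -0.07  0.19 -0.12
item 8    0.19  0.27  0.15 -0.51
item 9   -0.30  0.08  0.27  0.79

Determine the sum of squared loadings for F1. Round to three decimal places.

SS loadings for F1 = 0.29² + 0.29² + 0.07² + (-0.35)² + 0.13² + 0.28² + 0.58² + 0.19² + (-0.30)² = 0.0841 + 0.0841 + 0.0049 + 0.1225 + 0.0169 + 0.0784 + 0.3364 + 0.0361 + 0.0900 = 0.8534

0.853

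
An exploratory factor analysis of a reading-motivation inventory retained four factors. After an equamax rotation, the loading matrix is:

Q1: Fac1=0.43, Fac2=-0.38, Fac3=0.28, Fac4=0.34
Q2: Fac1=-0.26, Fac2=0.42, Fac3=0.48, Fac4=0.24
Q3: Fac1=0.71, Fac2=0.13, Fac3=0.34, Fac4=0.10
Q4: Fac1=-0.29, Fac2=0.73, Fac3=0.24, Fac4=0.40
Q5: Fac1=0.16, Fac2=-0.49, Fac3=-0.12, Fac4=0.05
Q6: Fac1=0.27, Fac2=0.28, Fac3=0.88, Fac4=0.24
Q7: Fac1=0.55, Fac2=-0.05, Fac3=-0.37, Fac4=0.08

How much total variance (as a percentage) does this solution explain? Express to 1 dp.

SS loadings by factor: 1.2417, 1.1916, 1.4077, 0.4097; total = 4.2507.
Total variance with 7 standardized items is 7, so the solution explains 4.2507/7 = 0.6072 = 60.72%.

60.7%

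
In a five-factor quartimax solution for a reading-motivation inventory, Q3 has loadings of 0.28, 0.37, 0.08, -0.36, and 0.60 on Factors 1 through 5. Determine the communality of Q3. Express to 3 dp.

0.711

h² = 0.28² + 0.37² + 0.08² + (-0.36)² + 0.60² = 0.0784 + 0.1369 + 0.0064 + 0.1296 + 0.3600 = 0.7113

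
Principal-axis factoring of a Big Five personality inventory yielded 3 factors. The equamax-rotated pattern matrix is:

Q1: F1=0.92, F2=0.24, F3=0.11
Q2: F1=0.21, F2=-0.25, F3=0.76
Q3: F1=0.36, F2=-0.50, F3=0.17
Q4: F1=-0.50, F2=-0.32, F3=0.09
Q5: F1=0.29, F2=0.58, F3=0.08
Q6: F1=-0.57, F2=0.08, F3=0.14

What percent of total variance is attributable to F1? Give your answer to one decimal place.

SS loadings for F1 = 0.92² + 0.21² + 0.36² + (-0.50)² + 0.29² + (-0.57)² = 1.6791
With 6 standardized items, total variance = 6. Proportion = 1.6791/6 = 0.2798 → 27.98%.

28.0%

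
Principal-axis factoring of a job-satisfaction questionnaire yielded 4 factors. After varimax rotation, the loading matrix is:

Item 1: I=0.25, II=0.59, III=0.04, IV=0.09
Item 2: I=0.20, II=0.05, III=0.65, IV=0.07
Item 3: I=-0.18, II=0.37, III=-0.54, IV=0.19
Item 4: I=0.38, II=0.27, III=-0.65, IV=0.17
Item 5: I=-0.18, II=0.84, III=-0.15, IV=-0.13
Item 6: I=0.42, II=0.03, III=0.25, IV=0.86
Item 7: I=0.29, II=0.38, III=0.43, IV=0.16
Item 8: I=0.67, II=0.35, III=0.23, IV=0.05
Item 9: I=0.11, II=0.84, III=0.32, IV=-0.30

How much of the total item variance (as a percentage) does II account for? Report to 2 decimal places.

SS loadings for II = 0.59² + 0.05² + 0.37² + 0.27² + 0.84² + 0.03² + 0.38² + 0.35² + 0.84² = 2.2394
With 9 standardized items, total variance = 9. Proportion = 2.2394/9 = 0.2488 → 24.88%.

24.88%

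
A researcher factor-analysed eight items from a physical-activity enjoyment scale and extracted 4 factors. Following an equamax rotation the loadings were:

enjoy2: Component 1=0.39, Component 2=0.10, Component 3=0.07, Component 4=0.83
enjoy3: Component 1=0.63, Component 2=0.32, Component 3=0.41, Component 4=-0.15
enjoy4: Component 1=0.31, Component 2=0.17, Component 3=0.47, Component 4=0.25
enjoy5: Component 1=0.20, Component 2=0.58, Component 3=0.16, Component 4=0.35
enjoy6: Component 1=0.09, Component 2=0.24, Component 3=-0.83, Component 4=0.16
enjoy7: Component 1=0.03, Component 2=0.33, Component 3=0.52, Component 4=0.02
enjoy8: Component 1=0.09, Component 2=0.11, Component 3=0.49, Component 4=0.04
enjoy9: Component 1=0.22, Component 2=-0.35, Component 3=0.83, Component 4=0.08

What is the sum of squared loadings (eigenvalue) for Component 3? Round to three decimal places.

SS loadings for Component 3 = 0.07² + 0.41² + 0.47² + 0.16² + (-0.83)² + 0.52² + 0.49² + 0.83² = 0.0049 + 0.1681 + 0.2209 + 0.0256 + 0.6889 + 0.2704 + 0.2401 + 0.6889 = 2.3078

2.308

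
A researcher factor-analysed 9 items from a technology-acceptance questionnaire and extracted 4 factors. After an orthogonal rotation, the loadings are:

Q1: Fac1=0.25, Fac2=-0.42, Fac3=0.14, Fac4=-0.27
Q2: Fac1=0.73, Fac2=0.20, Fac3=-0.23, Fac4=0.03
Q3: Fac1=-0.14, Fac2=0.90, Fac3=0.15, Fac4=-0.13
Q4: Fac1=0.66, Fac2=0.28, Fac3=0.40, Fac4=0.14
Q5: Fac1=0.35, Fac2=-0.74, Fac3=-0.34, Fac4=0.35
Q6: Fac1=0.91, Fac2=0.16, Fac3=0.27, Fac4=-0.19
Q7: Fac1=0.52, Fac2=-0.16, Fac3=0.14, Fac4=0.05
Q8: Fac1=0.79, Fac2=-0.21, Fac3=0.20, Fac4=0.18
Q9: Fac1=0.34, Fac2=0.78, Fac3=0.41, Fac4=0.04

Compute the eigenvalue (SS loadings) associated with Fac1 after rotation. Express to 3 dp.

3.011

SS loadings for Fac1 = 0.25² + 0.73² + (-0.14)² + 0.66² + 0.35² + 0.91² + 0.52² + 0.79² + 0.34² = 0.0625 + 0.5329 + 0.0196 + 0.4356 + 0.1225 + 0.8281 + 0.2704 + 0.6241 + 0.1156 = 3.0113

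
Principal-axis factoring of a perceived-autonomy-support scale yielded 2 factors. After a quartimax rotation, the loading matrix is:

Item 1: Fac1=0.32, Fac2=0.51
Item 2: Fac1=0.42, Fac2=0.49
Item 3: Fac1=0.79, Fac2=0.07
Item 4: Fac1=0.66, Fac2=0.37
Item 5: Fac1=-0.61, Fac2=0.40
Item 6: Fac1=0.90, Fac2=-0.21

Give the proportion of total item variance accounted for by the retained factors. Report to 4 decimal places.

0.5611

Communalities: 0.3625, 0.4165, 0.6290, 0.5725, 0.5321, 0.8541; Σh² = 3.3667.
Total variance with 6 standardized items is 6, so the solution explains 3.3667/6 = 0.5611.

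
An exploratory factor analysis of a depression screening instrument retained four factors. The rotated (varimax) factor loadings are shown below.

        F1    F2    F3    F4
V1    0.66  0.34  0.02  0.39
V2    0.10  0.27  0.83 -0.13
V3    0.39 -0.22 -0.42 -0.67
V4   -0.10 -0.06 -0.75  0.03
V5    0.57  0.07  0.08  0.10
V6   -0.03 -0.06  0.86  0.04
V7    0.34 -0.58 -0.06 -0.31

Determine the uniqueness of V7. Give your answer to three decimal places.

h² = 0.34² + (-0.58)² + (-0.06)² + (-0.31)² = 0.1156 + 0.3364 + 0.0036 + 0.0961 = 0.5517
Uniqueness u² = 1 − h² = 1 − 0.5517 = 0.4483

0.448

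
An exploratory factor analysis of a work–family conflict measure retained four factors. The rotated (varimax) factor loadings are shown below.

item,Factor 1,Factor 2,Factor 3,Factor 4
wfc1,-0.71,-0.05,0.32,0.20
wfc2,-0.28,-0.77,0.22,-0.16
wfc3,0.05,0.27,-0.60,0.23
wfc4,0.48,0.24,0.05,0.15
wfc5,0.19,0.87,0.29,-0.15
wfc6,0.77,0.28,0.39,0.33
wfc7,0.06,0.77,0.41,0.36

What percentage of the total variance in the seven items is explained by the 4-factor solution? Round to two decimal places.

70.31%

Communalities: 0.6490, 0.7453, 0.4883, 0.3130, 0.8996, 0.9323, 0.8942; Σh² = 4.9217.
Total variance with 7 standardized items is 7, so the solution explains 4.9217/7 = 0.7031 = 70.31%.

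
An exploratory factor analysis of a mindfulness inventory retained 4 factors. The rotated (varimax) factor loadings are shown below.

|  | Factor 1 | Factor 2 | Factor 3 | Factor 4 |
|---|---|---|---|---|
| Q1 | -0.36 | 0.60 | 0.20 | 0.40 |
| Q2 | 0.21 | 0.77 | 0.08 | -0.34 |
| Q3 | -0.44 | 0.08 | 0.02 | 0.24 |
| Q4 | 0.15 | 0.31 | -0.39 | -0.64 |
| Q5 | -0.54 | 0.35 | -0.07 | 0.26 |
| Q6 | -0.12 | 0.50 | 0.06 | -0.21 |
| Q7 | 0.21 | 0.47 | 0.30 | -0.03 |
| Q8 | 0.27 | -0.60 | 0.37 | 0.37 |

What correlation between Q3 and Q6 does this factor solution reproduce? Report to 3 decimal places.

0.044

r̂ = Σ λ_i·λ_j across factors = (-0.44)(-0.12) + (0.08)(0.50) + (0.02)(0.06) + (0.24)(-0.21)
  = +0.0528 +0.0400 +0.0012 -0.0504 = 0.0436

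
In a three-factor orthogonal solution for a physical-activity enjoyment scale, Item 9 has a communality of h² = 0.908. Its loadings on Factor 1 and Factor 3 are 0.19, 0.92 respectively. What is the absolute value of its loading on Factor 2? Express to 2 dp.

0.16

Under orthogonal rotation h² = Σλ², so λ_Factor 2² = h² − (0.8825) = 0.908 − 0.8825 = 0.0255.
|λ| = √0.0255 = 0.1597.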